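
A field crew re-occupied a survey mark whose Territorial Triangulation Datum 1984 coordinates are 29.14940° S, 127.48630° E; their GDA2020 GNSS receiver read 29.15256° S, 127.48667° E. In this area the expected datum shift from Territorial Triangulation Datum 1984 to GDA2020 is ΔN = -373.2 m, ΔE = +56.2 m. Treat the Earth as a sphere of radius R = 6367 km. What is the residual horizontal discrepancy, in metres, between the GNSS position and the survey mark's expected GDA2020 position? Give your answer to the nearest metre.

Observed coordinate differences: Δφ = -0.00316°, Δλ = +0.00037°.
Converting to metres (1° lat = 111125 m, cos φ = 0.873353): observed ΔN = -351.2 m, observed ΔE = 35.9 m.
Subtracting the expected shift leaves a residual of -351.2 − (-373.2) = 22.0 m north and 35.9 − (56.2) = -20.3 m east.
Residual distance = √(22.0² + (-20.3)²) = 30.0 m.

30 m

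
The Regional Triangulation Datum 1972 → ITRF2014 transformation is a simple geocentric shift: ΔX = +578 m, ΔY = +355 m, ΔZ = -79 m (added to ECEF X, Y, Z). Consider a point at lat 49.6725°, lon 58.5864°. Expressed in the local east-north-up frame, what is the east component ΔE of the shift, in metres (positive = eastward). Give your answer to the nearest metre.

The local east axis at (φ, λ) is (−sin λ, cos λ, 0), so ΔE = −sin(58.5864°)·578 + cos(58.5864°)·355 = -308.25 m.

ΔE = -308 m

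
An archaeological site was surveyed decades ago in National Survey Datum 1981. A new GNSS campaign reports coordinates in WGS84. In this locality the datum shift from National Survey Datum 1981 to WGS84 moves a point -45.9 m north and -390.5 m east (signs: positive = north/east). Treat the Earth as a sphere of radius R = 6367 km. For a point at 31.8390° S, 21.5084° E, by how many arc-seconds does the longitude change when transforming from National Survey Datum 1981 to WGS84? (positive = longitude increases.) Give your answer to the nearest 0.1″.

Δλ = -14.9″

At latitude -31.8390°, cos φ = 0.849534.
One radian of longitude at latitude φ spans R cos φ, so Δλ = ΔE / (R cos φ) = -390.5 / (6367000 × 0.849534) = -7.2195e-05 rad = -14.891″.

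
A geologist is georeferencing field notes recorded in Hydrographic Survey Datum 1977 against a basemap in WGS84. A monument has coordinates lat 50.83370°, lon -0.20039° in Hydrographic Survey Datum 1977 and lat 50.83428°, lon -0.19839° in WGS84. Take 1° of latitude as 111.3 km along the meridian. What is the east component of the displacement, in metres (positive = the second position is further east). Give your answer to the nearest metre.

Δφ = 50.83428° − 50.83370° = +0.00058°; Δλ = -0.19839° − -0.20039° = +0.00200°.
ΔN = Δφ × 111300 = 64.6 m; ΔE = Δλ × 111300 × cos(50.83370°) = +0.00200 × 111300 × 0.631573 = 140.6 m.

ΔE = 141 m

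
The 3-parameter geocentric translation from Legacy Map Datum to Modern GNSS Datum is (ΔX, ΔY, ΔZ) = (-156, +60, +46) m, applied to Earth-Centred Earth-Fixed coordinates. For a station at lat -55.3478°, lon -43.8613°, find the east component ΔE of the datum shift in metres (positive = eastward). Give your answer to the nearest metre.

The local east axis at (φ, λ) is (−sin λ, cos λ, 0), so ΔE = −sin(-43.8613°)·(-156) + cos(-43.8613°)·60 = -64.83 m.

ΔE = -65 m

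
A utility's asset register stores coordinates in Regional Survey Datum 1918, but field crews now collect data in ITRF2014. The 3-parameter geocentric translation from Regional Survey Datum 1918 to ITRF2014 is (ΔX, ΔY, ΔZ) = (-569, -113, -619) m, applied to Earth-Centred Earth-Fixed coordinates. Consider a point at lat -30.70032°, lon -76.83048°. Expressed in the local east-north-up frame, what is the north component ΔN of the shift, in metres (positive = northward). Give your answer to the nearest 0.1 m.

ΔN = -542.3 m

The local north axis is (−sin φ cos λ, −sin φ sin λ, cos φ), giving ΔN = -66.186 + 56.175 − 532.247 = -542.26 m.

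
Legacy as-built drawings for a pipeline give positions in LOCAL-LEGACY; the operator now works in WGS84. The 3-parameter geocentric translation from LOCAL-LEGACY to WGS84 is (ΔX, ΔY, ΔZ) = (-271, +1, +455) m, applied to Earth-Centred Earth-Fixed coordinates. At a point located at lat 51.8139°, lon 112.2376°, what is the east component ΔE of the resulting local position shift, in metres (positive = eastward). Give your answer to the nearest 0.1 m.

At φ = 51.8139°, λ = 112.2376°: sin φ = 0.786007, cos φ = 0.618218, sin λ = 0.925622, cos λ = -0.378448.
ΔE = −sin λ·ΔX + cos λ·ΔY = −(0.925622)·(-271) + (-0.378448)·(1) = 250.47 m.

ΔE = 250.5 m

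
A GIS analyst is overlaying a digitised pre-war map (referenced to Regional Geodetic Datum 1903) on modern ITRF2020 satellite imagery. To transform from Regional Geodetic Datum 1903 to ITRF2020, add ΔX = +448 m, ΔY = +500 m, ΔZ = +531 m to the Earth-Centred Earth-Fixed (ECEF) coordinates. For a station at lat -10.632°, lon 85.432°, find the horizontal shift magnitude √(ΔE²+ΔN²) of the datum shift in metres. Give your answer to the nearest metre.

The local east axis at (φ, λ) is (−sin λ, cos λ, 0), so ΔE = −sin(85.432°)·448 + cos(85.432°)·500 = -406.76 m.
The local north axis is (−sin φ cos λ, −sin φ sin λ, cos φ), giving ΔN = 6.583 + 91.957 + 521.884 = 620.42 m.
Horizontal magnitude = √(ΔE² + ΔN²) = √((-406.76)² + 620.42²) = 741.87 m.

742 m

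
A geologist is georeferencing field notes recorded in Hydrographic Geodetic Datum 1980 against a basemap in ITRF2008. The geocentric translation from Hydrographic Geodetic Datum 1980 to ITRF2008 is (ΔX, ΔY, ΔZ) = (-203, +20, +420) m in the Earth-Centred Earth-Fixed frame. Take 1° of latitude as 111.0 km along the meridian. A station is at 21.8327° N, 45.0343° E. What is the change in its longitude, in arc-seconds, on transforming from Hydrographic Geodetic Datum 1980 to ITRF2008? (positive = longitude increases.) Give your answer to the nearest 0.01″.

sin φ = 0.371898, cos φ = 0.928274, sin λ = 0.707530, cos λ = 0.706683.
East component: ΔE = −sin λ·ΔX + cos λ·ΔY = −(0.707530)(-203) + (0.706683)(20) = 157.76 m.
1° of latitude spans 111000 m; at latitude φ, 1° of longitude spans that × cos φ = 103038.4 m, so Δλ = 157.76 / 103038.4 × 3600 = 5.512″.

Δλ = 5.51″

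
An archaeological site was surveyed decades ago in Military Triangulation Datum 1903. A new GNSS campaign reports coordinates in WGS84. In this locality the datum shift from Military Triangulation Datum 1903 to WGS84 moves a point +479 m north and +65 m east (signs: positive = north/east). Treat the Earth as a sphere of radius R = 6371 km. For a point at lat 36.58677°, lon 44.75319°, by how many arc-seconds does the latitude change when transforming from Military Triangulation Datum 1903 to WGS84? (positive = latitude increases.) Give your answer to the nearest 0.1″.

On a sphere of radius R, 1 rad of latitude = R, so Δφ = ΔN / R = 479.0 / 6371000 = 7.5184e-05 rad = 15.508″.

Δφ = 15.5″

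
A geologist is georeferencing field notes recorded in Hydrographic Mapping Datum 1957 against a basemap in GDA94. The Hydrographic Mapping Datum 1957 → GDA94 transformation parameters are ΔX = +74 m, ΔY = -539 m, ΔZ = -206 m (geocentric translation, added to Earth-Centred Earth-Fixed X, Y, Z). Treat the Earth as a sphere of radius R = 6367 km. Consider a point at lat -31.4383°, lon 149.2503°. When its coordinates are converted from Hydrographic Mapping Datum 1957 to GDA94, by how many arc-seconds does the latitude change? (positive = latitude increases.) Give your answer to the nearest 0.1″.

sin φ = -0.521580, cos φ = 0.853202, sin λ = 0.511289, cos λ = -0.859409.
North component: ΔN = −sin φ cos λ·ΔX − sin φ sin λ·ΔY + cos φ·ΔZ = −(-0.521580)(-0.859409)(74) − (-0.521580)(0.511289)(-539) + (0.853202)(-206) = -352.67 m.
1° of latitude spans πR/180 = 111125 m, so Δφ = -352.67 / 111125 × 3600 = -11.425″.

Δφ = -11.4″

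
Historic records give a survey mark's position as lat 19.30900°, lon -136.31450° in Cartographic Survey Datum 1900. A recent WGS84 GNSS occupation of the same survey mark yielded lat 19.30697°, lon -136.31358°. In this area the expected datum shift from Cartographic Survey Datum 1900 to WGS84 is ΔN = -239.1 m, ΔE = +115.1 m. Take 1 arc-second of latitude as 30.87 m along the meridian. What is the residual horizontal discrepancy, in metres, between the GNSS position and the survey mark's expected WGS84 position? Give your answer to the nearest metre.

23 m

Observed coordinate differences: Δφ = -0.00203°, Δλ = +0.00092°.
Converting to metres (1° lat = 111132 m, cos φ = 0.943749): observed ΔN = -225.6 m, observed ΔE = 96.5 m.
Subtracting the expected shift leaves a residual of -225.6 − (-239.1) = 13.5 m north and 96.5 − (115.1) = -18.6 m east.
Residual distance = √(13.5² + (-18.6)²) = 23.0 m.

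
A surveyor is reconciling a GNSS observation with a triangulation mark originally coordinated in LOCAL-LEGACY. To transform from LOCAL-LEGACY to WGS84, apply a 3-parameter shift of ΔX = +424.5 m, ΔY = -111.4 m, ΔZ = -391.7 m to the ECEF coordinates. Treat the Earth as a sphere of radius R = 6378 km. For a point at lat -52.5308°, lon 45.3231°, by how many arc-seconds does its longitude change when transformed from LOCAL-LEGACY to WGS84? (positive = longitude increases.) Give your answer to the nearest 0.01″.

sin φ = -0.793680, cos φ = 0.608335, sin λ = 0.711083, cos λ = 0.703108.
East component: ΔE = −sin λ·ΔX + cos λ·ΔY = −(0.711083)(424.5) + (0.703108)(-111.4) = -380.18 m.
1° of latitude spans πR/180 = 111317 m; at latitude φ, 1° of longitude spans that × cos φ = 67718.1 m, so Δλ = -380.18 / 67718.1 × 3600 = -20.211″.

Δλ = -20.21″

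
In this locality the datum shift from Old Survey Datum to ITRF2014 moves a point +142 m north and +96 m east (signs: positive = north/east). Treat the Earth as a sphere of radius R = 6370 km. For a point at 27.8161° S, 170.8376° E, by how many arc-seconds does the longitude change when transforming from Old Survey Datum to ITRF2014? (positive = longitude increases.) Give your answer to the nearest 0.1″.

Δλ = 3.5″

At latitude -27.8161°, cos φ = 0.884450.
One radian of longitude at latitude φ spans R cos φ, so Δλ = ΔE / (R cos φ) = 96.0 / (6370000 × 0.884450) = 1.7040e-05 rad = 3.515″.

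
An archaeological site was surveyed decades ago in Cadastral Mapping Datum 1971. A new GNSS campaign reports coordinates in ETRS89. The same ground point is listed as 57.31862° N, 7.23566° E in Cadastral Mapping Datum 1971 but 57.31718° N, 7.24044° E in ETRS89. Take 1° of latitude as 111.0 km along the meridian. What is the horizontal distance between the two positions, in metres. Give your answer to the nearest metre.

Δφ = 57.31718° − 57.31862° = -0.00144°; Δλ = 7.24044° − 7.23566° = +0.00478°.
ΔN = Δφ × 111000 = -159.8 m; ΔE = Δλ × 111000 × cos(57.31862°) = +0.00478 × 111000 × 0.539967 = 286.5 m.
Distance = √(ΔE² + ΔN²) = √(286.5² + (-159.8)²) = 328.1 m.

328 m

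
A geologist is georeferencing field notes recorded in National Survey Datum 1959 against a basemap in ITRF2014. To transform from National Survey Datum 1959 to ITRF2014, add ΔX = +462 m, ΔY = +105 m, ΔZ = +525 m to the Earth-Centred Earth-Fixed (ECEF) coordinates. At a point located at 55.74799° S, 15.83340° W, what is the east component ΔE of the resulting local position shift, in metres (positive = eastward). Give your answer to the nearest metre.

The local east axis at (φ, λ) is (−sin λ, cos λ, 0), so ΔE = −sin(-15.83340°)·462 + cos(-15.83340°)·105 = 227.07 m.

ΔE = 227 m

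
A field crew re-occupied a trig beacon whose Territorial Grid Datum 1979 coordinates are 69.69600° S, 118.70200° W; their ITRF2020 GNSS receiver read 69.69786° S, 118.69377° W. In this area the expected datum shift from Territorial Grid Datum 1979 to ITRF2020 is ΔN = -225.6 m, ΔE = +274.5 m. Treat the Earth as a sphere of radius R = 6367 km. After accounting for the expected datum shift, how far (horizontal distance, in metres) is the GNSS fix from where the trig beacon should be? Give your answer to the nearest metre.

Observed coordinate differences: Δφ = -0.00186°, Δλ = +0.00823°.
Converting to metres (1° lat = 111125 m, cos φ = 0.347001): observed ΔN = -206.7 m, observed ΔE = 317.4 m.
Subtracting the expected shift leaves a residual of -206.7 − (-225.6) = 18.9 m north and 317.4 − (274.5) = 42.9 m east.
Residual distance = √(18.9² + 42.9²) = 46.8 m.

47 m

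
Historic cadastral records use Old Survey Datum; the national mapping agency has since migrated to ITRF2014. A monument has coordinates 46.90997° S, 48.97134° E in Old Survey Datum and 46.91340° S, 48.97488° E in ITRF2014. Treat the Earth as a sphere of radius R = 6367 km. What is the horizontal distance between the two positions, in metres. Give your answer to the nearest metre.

Δφ = -46.91340° − -46.90997° = -0.00343°; Δλ = 48.97488° − 48.97134° = +0.00354°.
1° along a meridian = πR/180 = 111125 m.
ΔN = Δφ × 111125 = -381.2 m; ΔE = Δλ × 111125 × cos(-46.90997°) = +0.00354 × 111125 × 0.683147 = 268.7 m.
Distance = √(ΔE² + ΔN²) = √(268.7² + (-381.2)²) = 466.4 m.

466 m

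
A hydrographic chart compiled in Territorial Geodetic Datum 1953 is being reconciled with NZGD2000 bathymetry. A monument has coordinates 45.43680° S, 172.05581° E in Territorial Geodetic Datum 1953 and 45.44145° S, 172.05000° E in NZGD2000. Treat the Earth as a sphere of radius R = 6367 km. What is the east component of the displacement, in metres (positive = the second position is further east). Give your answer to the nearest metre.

ΔE = -453 m

Δφ = -45.44145° − -45.43680° = -0.00465°; Δλ = 172.05000° − 172.05581° = -0.00581°.
1° along a meridian = πR/180 = 111125 m.
ΔN = Δφ × 111125 = -516.7 m; ΔE = Δλ × 111125 × cos(-45.43680°) = -0.00581 × 111125 × 0.701696 = -453.0 m.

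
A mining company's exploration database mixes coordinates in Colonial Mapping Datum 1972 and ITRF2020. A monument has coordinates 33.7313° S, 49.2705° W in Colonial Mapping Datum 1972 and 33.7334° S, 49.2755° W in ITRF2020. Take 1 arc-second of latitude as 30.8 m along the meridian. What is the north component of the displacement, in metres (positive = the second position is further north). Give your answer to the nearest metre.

ΔN = -233 m

Δφ = -33.7334° − -33.7313° = -0.0021°; Δλ = -49.2755° − -49.2705° = -0.0050°.
1° of latitude = 3600 × 30.80 = 110880 m.
ΔN = Δφ × 110880 = -232.8 m; ΔE = Δλ × 110880 × cos(-33.7313°) = -0.0050 × 110880 × 0.831651 = -461.1 m.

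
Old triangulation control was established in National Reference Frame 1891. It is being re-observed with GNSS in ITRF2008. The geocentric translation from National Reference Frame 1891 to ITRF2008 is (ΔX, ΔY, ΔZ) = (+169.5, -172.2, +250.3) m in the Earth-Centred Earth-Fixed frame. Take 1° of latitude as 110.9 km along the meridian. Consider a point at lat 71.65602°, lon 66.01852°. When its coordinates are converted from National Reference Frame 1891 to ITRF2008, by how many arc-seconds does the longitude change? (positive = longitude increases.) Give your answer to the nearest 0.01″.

Δλ = -23.19″

sin φ = 0.949184, cos φ = 0.314721, sin λ = 0.913677, cos λ = 0.406441.
East component: ΔE = −sin λ·ΔX + cos λ·ΔY = −(0.913677)(169.5) + (0.406441)(-172.2) = -224.86 m.
1° of latitude spans 110900 m; at latitude φ, 1° of longitude spans that × cos φ = 34902.6 m, so Δλ = -224.86 / 34902.6 × 3600 = -23.193″.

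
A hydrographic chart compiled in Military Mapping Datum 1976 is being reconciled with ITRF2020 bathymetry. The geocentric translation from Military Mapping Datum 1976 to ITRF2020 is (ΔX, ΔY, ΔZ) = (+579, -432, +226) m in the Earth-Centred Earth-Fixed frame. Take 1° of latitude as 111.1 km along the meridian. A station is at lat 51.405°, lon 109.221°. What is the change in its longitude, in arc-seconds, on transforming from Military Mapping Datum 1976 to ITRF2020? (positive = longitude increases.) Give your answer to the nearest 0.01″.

sin φ = 0.781575, cos φ = 0.623811, sin λ = 0.944256, cos λ = -0.329213.
East component: ΔE = −sin λ·ΔX + cos λ·ΔY = −(0.944256)(579) + (-0.329213)(-432) = -404.50 m.
1° of latitude spans 111100 m; at latitude φ, 1° of longitude spans that × cos φ = 69305.4 m, so Δλ = -404.50 / 69305.4 × 3600 = -21.012″.

Δλ = -21.01″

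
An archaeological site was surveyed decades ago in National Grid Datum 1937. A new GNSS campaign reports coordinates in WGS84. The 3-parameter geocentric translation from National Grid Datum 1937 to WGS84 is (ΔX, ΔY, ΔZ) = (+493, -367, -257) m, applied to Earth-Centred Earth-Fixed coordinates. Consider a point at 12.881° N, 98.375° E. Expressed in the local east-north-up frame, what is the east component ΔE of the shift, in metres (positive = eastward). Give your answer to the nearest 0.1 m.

ΔE = -434.3 m

The local east axis at (φ, λ) is (−sin λ, cos λ, 0), so ΔE = −sin(98.375°)·493 + cos(98.375°)·(-367) = -434.29 m.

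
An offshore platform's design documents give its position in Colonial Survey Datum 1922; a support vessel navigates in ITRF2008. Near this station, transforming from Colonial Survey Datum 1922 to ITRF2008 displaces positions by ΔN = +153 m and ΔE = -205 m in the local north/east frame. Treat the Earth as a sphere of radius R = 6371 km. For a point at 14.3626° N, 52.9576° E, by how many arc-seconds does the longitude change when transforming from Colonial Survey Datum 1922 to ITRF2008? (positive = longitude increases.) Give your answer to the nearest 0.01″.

Δλ = -6.85″

At latitude 14.3626°, cos φ = 0.968745.
One radian of longitude at latitude φ spans R cos φ, so Δλ = ΔE / (R cos φ) = -205.0 / (6371000 × 0.968745) = -3.3215e-05 rad = -6.851″.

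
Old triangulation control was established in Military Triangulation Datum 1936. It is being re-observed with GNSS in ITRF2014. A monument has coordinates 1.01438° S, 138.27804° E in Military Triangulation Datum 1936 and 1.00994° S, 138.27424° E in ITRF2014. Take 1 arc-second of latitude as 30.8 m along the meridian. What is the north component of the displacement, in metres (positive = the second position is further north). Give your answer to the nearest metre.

ΔN = 492 m

Δφ = -1.00994° − -1.01438° = +0.00444°; Δλ = 138.27424° − 138.27804° = -0.00380°.
1° of latitude = 3600 × 30.80 = 110880 m.
ΔN = Δφ × 110880 = 492.3 m; ΔE = Δλ × 110880 × cos(-1.01438°) = -0.00380 × 110880 × 0.999843 = -421.3 m.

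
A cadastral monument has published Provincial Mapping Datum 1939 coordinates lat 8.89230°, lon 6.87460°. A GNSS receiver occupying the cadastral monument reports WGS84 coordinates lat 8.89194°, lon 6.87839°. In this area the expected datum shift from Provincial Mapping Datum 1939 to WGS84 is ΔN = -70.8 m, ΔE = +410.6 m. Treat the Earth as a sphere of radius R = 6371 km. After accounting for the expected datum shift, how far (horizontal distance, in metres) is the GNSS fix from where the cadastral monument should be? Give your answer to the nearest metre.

Observed coordinate differences: Δφ = -0.00036°, Δλ = +0.00379°.
Converting to metres (1° lat = 111195 m, cos φ = 0.987981): observed ΔN = -40.0 m, observed ΔE = 416.4 m.
Subtracting the expected shift leaves a residual of -40.0 − (-70.8) = 30.8 m north and 416.4 − (410.6) = 5.8 m east.
Residual distance = √(30.8² + 5.8²) = 31.3 m.

31 m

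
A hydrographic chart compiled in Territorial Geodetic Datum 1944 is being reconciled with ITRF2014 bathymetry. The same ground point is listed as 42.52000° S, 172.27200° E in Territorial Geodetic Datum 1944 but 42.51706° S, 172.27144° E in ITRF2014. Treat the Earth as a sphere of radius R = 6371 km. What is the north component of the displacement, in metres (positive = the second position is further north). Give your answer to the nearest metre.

ΔN = 327 m

Δφ = -42.51706° − -42.52000° = +0.00294°; Δλ = 172.27144° − 172.27200° = -0.00056°.
1° along a meridian = πR/180 = 111195 m.
ΔN = Δφ × 111195 = 326.9 m; ΔE = Δλ × 111195 × cos(-42.52000°) = -0.00056 × 111195 × 0.737041 = -45.9 m.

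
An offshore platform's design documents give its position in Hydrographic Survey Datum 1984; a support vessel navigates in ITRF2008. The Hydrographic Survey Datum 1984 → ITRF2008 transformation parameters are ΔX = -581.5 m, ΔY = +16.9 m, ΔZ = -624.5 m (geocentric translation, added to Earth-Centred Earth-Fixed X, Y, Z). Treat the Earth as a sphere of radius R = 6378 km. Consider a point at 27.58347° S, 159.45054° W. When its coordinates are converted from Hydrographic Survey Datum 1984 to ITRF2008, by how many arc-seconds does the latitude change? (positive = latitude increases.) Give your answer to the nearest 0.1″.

sin φ = -0.463040, cos φ = 0.886337, sin λ = -0.351016, cos λ = -0.936370.
North component: ΔN = −sin φ cos λ·ΔX − sin φ sin λ·ΔY + cos φ·ΔZ = −(-0.463040)(-0.936370)(-581.5) − (-0.463040)(-0.351016)(16.9) + (0.886337)(-624.5) = -304.14 m.
1° of latitude spans πR/180 = 111317 m, so Δφ = -304.14 / 111317 × 3600 = -9.836″.

Δφ = -9.8″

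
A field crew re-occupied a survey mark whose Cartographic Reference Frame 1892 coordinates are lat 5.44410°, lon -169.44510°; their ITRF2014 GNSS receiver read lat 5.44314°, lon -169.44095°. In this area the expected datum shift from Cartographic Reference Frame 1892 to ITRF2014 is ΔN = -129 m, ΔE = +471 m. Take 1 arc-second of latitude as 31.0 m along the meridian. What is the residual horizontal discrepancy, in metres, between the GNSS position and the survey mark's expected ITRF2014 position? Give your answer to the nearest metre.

Observed coordinate differences: Δφ = -0.00096°, Δλ = +0.00415°.
Converting to metres (1° lat = 111600 m, cos φ = 0.995489): observed ΔN = -107.1 m, observed ΔE = 461.1 m.
Subtracting the expected shift leaves a residual of -107.1 − (-129) = 21.9 m north and 461.1 − (471) = -9.9 m east.
Residual distance = √(21.9² + (-9.9)²) = 24.0 m.

24 m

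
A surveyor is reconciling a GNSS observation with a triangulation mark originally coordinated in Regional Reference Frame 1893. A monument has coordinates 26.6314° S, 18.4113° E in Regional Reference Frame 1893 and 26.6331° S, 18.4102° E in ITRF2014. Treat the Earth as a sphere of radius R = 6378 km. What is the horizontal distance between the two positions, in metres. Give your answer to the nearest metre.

219 m

Δφ = -26.6331° − -26.6314° = -0.0017°; Δλ = 18.4102° − 18.4113° = -0.0011°.
1° along a meridian = πR/180 = 111317 m.
ΔN = Δφ × 111317 = -189.2 m; ΔE = Δλ × 111317 × cos(-26.6314°) = -0.0011 × 111317 × 0.893909 = -109.5 m.
Distance = √(ΔE² + ΔN²) = √((-109.5)² + (-189.2)²) = 218.6 m.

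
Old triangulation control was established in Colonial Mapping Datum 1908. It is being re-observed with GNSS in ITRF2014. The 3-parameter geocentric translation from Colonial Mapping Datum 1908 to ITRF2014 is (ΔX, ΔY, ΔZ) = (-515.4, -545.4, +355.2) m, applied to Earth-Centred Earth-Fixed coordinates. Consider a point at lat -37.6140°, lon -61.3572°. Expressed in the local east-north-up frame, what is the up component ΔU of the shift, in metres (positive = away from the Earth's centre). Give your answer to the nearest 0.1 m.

ΔU = -33.3 m

At φ = -37.6140°, λ = -61.3572°: sin φ = -0.610339, cos φ = 0.792141, sin λ = -0.877625, cos λ = 0.479348.
ΔU = cos φ cos λ·ΔX + cos φ sin λ·ΔY + sin φ·ΔZ = (0.792141)(0.479348)(-515.4) + (0.792141)(-0.877625)(-545.4) + (-0.610339)(355.2) = -33.33 m.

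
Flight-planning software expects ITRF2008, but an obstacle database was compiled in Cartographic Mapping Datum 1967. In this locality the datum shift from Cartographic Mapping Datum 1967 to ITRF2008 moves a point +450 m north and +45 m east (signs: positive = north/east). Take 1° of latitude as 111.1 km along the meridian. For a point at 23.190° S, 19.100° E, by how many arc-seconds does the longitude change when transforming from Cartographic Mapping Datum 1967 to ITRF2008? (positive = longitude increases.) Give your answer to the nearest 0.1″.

Δλ = 1.6″

At latitude -23.190°, cos φ = 0.919204.
1° of longitude at this latitude = 111.1 × cos φ = 102.12 km, so Δλ = 45.0 / 102123.6 = 0.0004406° = 1.586″.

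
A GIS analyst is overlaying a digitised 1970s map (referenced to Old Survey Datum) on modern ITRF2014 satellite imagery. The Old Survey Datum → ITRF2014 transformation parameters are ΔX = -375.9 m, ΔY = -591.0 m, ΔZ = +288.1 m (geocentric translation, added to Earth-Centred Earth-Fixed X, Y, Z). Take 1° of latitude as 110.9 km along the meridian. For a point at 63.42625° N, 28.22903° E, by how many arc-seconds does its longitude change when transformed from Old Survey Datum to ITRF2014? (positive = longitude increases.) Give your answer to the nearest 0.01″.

Δλ = -24.88″

sin φ = 0.894359, cos φ = 0.447349, sin λ = 0.472997, cos λ = 0.881064.
East component: ΔE = −sin λ·ΔX + cos λ·ΔY = −(0.472997)(-375.9) + (0.881064)(-591.0) = -342.91 m.
1° of latitude spans 110900 m; at latitude φ, 1° of longitude spans that × cos φ = 49611.0 m, so Δλ = -342.91 / 49611.0 × 3600 = -24.883″.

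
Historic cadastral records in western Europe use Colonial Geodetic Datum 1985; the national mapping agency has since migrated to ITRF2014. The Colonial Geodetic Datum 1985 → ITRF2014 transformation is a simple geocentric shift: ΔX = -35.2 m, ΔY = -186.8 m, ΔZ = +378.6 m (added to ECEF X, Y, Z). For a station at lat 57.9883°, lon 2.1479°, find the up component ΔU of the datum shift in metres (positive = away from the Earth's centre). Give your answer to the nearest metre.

ΔU = 299 m

The local up (radial) axis is (cos φ cos λ, cos φ sin λ, sin φ), giving ΔU = -18.646 − 3.711 + 321.030 = 298.67 m.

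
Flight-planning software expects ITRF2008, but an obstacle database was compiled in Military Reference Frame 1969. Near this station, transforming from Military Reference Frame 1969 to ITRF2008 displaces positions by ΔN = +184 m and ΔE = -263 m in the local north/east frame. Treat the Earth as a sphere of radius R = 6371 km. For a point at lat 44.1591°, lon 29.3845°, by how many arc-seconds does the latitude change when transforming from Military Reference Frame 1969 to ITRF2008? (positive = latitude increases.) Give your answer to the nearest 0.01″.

Δφ = 5.96″

On a sphere of radius R, 1 rad of latitude = R, so Δφ = ΔN / R = 184.0 / 6371000 = 2.8881e-05 rad = 5.957″.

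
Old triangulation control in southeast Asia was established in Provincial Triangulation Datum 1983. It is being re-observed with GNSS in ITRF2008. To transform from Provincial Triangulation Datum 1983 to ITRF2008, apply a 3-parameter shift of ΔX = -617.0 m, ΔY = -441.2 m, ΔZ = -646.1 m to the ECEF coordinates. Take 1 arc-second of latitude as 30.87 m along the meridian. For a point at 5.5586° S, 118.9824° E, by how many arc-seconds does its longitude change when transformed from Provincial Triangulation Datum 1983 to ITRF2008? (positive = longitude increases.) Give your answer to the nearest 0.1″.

Δλ = 24.5″

sin φ = -0.096864, cos φ = 0.995298, sin λ = 0.874769, cos λ = -0.484541.
East component: ΔE = −sin λ·ΔX + cos λ·ΔY = −(0.874769)(-617.0) + (-0.484541)(-441.2) = 753.51 m.
1° of latitude spans 3600 × 30.87 = 111132 m; at latitude φ, 1° of longitude spans that × cos φ = 110609.4 m, so Δλ = 753.51 / 110609.4 × 3600 = 24.525″.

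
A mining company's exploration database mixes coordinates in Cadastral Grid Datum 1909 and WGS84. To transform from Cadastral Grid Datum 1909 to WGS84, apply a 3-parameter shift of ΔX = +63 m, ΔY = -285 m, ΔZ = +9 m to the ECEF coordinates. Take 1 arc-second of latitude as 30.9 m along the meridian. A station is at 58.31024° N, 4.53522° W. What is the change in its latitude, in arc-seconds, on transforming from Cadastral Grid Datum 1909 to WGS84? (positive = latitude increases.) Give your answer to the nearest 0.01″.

Δφ = -2.20″

sin φ = 0.850905, cos φ = 0.525320, sin λ = -0.079072, cos λ = 0.996869.
North component: ΔN = −sin φ cos λ·ΔX − sin φ sin λ·ΔY + cos φ·ΔZ = −(0.850905)(0.996869)(63) − (0.850905)(-0.079072)(-285) + (0.525320)(9) = -67.89 m.
1° of latitude spans 3600 × 30.90 = 111240 m, so Δφ = -67.89 / 111240 × 3600 = -2.197″.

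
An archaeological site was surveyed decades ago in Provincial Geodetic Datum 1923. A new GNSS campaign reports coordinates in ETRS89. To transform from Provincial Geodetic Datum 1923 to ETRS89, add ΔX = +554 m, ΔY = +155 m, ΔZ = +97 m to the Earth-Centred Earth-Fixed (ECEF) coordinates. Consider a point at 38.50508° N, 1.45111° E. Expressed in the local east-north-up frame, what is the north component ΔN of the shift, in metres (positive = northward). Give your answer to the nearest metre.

ΔN = -271 m

At φ = 38.50508°, λ = 1.45111°: sin φ = 0.622584, cos φ = 0.782553, sin λ = 0.025324, cos λ = 0.999679.
ΔN = −sin φ cos λ·ΔX − sin φ sin λ·ΔY + cos φ·ΔZ = −(0.622584)(0.999679)(554) − (0.622584)(0.025324)(155) + (0.782553)(97) = -271.34 m.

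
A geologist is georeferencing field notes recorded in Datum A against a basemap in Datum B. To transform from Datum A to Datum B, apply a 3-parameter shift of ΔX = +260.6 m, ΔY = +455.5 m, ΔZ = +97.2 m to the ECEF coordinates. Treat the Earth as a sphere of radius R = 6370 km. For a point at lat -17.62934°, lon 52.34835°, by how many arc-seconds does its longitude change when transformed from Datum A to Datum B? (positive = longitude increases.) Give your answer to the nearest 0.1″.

Δλ = 2.4″

sin φ = -0.302858, cos φ = 0.953036, sin λ = 0.791739, cos λ = 0.610859.
East component: ΔE = −sin λ·ΔX + cos λ·ΔY = −(0.791739)(260.6) + (0.610859)(455.5) = 71.92 m.
1° of latitude spans πR/180 = 111177 m; at latitude φ, 1° of longitude spans that × cos φ = 105956.1 m, so Δλ = 71.92 / 105956.1 × 3600 = 2.444″.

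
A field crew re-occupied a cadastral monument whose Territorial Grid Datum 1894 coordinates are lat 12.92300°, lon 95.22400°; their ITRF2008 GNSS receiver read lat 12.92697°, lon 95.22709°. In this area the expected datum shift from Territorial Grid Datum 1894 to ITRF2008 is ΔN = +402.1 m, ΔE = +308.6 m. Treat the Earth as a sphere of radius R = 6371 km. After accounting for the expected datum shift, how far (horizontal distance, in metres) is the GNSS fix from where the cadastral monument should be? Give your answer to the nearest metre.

Observed coordinate differences: Δφ = +0.00397°, Δλ = +0.00309°.
Converting to metres (1° lat = 111195 m, cos φ = 0.974671): observed ΔN = 441.4 m, observed ΔE = 334.9 m.
Subtracting the expected shift leaves a residual of 441.4 − (402.1) = 39.3 m north and 334.9 − (308.6) = 26.3 m east.
Residual distance = √(39.3² + 26.3²) = 47.3 m.

47 m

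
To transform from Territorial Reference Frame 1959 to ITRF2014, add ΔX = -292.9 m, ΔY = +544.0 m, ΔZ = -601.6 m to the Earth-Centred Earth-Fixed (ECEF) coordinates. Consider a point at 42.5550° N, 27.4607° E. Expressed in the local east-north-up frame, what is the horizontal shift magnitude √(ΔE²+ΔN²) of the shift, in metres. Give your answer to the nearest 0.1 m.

756.7 m

The local east axis at (φ, λ) is (−sin λ, cos λ, 0), so ΔE = −sin(27.4607°)·(-292.9) + cos(27.4607°)·544.0 = 617.77 m.
The local north axis is (−sin φ cos λ, −sin φ sin λ, cos φ), giving ΔN = 175.769 − 169.656 − 443.156 = -437.04 m.
Horizontal magnitude = √(ΔE² + ΔN²) = √(617.77² + (-437.04)²) = 756.74 m.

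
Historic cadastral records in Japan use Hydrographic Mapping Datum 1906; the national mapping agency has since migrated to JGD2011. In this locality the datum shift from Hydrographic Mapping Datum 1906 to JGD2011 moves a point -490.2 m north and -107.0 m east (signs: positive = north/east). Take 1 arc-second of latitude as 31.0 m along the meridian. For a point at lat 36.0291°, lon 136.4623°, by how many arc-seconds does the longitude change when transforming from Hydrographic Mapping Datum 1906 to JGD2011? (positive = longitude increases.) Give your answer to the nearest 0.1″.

At latitude 36.0291°, cos φ = 0.808718.
1″ of longitude at this latitude = 31.00 × cos φ = 25.0703 m, so Δλ = -107.0 / 25.0703 = -4.268″.

Δλ = -4.3″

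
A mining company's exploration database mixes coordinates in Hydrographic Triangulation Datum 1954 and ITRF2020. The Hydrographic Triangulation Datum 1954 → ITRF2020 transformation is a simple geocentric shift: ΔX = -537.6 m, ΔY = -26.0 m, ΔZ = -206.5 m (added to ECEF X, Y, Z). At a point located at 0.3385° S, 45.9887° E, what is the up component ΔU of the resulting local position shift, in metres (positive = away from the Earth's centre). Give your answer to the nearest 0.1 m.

At φ = -0.3385°, λ = 45.9887°: sin φ = -0.005908, cos φ = 0.999983, sin λ = 0.719203, cos λ = 0.694800.
ΔU = cos φ cos λ·ΔX + cos φ sin λ·ΔY + sin φ·ΔZ = (0.999983)(0.694800)(-537.6) + (0.999983)(0.719203)(-26.0) + (-0.005908)(-206.5) = -391.00 m.

ΔU = -391.0 m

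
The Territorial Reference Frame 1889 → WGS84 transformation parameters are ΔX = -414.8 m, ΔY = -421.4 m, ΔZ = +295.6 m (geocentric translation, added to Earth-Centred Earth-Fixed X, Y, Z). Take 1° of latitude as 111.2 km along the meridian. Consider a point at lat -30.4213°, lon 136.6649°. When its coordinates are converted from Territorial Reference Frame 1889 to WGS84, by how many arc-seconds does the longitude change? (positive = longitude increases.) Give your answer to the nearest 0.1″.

Δλ = 22.2″

sin φ = -0.506354, cos φ = 0.862325, sin λ = 0.686264, cos λ = -0.727352.
East component: ΔE = −sin λ·ΔX + cos λ·ΔY = −(0.686264)(-414.8) + (-0.727352)(-421.4) = 591.17 m.
1° of latitude spans 111200 m; at latitude φ, 1° of longitude spans that × cos φ = 95890.6 m, so Δλ = 591.17 / 95890.6 × 3600 = 22.194″.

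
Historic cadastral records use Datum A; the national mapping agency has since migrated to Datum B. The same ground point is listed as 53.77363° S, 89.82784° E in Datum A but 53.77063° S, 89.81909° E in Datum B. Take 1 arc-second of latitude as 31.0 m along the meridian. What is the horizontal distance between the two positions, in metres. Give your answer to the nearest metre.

Δφ = -53.77063° − -53.77363° = +0.00300°; Δλ = 89.81909° − 89.82784° = -0.00875°.
1° of latitude = 3600 × 31.00 = 111600 m.
ΔN = Δφ × 111600 = 334.8 m; ΔE = Δλ × 111600 × cos(-53.77363°) = -0.00875 × 111600 × 0.590977 = -577.1 m.
Distance = √(ΔE² + ΔN²) = √((-577.1)² + 334.8²) = 667.2 m.

667 m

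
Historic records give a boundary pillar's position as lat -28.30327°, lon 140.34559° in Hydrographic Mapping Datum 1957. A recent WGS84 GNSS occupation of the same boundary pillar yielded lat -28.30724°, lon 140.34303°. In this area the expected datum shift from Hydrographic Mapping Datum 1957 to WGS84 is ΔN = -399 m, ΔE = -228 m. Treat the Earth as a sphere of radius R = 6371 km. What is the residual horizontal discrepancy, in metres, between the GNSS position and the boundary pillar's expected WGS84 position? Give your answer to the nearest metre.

Observed coordinate differences: Δφ = -0.00397°, Δλ = -0.00256°.
Converting to metres (1° lat = 111195 m, cos φ = 0.880450): observed ΔN = -441.4 m, observed ΔE = -250.6 m.
Subtracting the expected shift leaves a residual of -441.4 − (-399) = -42.4 m north and -250.6 − (-228) = -22.6 m east.
Residual distance = √((-42.4)² + (-22.6)²) = 48.1 m.

48 m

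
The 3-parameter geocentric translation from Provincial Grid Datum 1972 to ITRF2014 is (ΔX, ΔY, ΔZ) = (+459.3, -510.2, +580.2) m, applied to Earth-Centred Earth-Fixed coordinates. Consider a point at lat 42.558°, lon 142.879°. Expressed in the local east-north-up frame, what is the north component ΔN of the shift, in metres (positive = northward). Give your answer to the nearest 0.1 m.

The local north axis is (−sin φ cos λ, −sin φ sin λ, cos φ), giving ΔN = 247.694 + 208.248 + 427.371 = 883.31 m.

ΔN = 883.3 m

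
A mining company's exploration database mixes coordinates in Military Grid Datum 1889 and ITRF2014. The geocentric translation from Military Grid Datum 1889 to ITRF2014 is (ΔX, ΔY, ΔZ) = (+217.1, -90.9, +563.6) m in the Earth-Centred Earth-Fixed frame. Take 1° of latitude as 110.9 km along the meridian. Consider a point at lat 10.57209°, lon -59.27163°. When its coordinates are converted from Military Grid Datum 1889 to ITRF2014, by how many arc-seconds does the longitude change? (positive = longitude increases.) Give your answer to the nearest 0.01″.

sin φ = 0.183473, cos φ = 0.983025, sin λ = -0.859599, cos λ = 0.510969.
East component: ΔE = −sin λ·ΔX + cos λ·ΔY = −(-0.859599)(217.1) + (0.510969)(-90.9) = 140.17 m.
1° of latitude spans 110900 m; at latitude φ, 1° of longitude spans that × cos φ = 109017.5 m, so Δλ = 140.17 / 109017.5 × 3600 = 4.629″.

Δλ = 4.63″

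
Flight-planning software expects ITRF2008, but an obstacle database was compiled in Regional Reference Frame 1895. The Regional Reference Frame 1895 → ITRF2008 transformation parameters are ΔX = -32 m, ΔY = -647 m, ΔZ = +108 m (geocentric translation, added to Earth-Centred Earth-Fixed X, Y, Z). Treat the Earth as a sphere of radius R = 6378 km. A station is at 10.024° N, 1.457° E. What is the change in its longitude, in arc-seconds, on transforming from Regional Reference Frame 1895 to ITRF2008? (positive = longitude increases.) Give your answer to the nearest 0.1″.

sin φ = 0.174061, cos φ = 0.984735, sin λ = 0.025427, cos λ = 0.999677.
East component: ΔE = −sin λ·ΔX + cos λ·ΔY = −(0.025427)(-32) + (0.999677)(-647) = -645.98 m.
1° of latitude spans πR/180 = 111317 m; at latitude φ, 1° of longitude spans that × cos φ = 109617.8 m, so Δλ = -645.98 / 109617.8 × 3600 = -21.215″.

Δλ = -21.2″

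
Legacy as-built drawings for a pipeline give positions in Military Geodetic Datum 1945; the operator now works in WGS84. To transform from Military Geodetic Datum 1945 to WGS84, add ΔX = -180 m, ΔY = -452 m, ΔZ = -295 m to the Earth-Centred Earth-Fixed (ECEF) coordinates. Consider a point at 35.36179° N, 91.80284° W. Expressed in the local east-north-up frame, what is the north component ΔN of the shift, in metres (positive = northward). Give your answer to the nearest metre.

ΔN = -505 m

The local north axis is (−sin φ cos λ, −sin φ sin λ, cos φ), giving ΔN = -3.277 − 261.460 − 240.577 = -505.31 m.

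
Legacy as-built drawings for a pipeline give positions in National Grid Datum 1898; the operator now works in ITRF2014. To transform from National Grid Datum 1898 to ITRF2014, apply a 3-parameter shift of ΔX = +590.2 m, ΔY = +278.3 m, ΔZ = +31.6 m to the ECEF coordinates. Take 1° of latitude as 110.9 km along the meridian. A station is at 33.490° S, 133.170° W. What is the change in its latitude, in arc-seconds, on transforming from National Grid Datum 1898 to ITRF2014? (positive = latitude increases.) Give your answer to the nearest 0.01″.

sin φ = -0.551791, cos φ = 0.833982, sin λ = -0.729327, cos λ = -0.684165.
North component: ΔN = −sin φ cos λ·ΔX − sin φ sin λ·ΔY + cos φ·ΔZ = −(-0.551791)(-0.684165)(590.2) − (-0.551791)(-0.729327)(278.3) + (0.833982)(31.6) = -308.45 m.
1° of latitude spans 110900 m, so Δφ = -308.45 / 110900 × 3600 = -10.013″.

Δφ = -10.01″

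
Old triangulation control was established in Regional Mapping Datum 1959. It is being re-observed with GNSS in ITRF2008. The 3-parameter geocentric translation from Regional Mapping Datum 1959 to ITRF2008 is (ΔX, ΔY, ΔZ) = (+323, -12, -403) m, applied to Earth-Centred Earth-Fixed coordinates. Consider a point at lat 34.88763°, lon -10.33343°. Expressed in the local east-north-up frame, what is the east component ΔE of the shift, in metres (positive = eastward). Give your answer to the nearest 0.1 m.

The local east axis at (φ, λ) is (−sin λ, cos λ, 0), so ΔE = −sin(-10.33343°)·323 + cos(-10.33343°)·(-12) = 46.13 m.

ΔE = 46.1 m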